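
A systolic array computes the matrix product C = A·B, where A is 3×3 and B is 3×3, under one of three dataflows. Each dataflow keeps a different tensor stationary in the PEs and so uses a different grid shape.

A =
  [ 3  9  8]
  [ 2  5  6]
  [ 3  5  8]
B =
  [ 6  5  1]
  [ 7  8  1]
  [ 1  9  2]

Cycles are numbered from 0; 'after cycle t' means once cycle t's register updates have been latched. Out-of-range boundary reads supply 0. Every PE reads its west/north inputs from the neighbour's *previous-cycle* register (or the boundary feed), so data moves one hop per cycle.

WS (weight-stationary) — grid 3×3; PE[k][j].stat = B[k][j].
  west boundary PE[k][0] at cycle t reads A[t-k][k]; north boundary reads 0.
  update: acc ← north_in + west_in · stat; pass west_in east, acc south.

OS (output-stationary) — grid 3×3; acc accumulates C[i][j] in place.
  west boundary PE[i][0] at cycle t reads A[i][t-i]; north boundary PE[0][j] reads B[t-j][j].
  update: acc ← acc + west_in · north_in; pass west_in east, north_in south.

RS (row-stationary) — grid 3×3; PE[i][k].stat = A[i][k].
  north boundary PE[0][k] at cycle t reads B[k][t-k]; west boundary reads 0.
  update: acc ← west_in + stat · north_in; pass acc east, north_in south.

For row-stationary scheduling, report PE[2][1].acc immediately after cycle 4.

Tracing RS — 3×3 array, target PE[2][1]:
  t=0 PE[1][1]: acc=0 h=0 v=0
  t=0 PE[2][0]: acc=0 h=0 v=0
  t=0 PE[2][1]: acc=0 h=0 v=0
  t=1 PE[1][1]: acc=0 h=0 v=0
  t=1 PE[2][0]: acc=0 h=0 v=0
  t=1 PE[2][1]: acc=0 h=0 v=0
  t=2 PE[1][1]: acc=47 h=47 v=7
  t=2 PE[2][0]: acc=18 h=18 v=6
  t=2 PE[2][1]: acc=0 h=0 v=0
  t=3 PE[1][1]: acc=50 h=50 v=8
  t=3 PE[2][0]: acc=15 h=15 v=5
  t=3 PE[2][1]: acc=53 h=53 v=7
  t=4 PE[1][1]: acc=7 h=7 v=1
  t=4 PE[2][0]: acc=3 h=3 v=1
  t=4 PE[2][1]: acc=55 h=55 v=8

PE[2][1].acc = 55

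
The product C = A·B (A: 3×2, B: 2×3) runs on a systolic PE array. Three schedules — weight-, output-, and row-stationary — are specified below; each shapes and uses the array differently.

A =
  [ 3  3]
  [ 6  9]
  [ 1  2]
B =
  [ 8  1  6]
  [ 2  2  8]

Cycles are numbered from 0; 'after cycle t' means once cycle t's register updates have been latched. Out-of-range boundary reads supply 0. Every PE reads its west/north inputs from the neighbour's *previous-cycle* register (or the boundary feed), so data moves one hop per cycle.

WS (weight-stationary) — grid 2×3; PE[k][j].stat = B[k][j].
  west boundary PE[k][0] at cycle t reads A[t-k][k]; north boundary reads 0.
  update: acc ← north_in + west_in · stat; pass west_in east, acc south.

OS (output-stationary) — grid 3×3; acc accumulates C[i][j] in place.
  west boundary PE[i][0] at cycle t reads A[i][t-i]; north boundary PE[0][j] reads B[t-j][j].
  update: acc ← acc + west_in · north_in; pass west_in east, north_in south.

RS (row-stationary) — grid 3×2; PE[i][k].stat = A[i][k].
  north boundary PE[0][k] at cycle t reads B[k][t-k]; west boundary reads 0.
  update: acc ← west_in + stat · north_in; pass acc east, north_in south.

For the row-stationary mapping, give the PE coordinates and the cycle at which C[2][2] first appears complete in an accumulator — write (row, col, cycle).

RS: C[2][2] accumulates in PE[2][1]:
  0: (2,1).acc=0  regs=<0,0>
  1: (2,1).acc=0  regs=<0,0>
  2: (2,1).acc=0  regs=<0,0>
  3: (2,1).acc=12  regs=<12,2>
  4: (2,1).acc=5  regs=<5,2>
  5: (2,1).acc=22  regs=<22,8>

(row, col, cycle) = (2, 1, 5)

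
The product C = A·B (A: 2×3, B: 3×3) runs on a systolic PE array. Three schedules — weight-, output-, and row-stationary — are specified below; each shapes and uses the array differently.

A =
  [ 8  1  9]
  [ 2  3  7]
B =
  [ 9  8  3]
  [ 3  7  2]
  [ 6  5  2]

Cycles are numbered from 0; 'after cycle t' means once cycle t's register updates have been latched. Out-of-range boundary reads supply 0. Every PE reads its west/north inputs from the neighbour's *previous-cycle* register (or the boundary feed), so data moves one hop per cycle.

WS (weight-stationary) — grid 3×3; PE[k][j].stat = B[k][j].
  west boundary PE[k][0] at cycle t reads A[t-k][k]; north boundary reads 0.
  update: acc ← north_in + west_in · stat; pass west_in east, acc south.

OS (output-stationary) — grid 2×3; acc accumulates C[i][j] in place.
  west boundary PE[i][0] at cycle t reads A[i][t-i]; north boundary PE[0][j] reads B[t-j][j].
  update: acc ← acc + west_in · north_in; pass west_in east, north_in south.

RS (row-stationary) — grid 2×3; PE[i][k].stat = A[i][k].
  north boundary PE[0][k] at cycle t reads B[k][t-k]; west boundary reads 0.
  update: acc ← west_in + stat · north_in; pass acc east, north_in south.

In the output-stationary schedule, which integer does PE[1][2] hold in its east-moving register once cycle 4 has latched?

OS on a 2×3 grid — tracing PE[1][2] and its feeders:
  [0] (0,2) acc=0 (h:0 v:0)
  [0] (1,1) acc=0 (h:0 v:0)
  [0] (1,2) acc=0 (h:0 v:0)
  [1] (0,2) acc=0 (h:0 v:0)
  [1] (1,1) acc=0 (h:0 v:0)
  [1] (1,2) acc=0 (h:0 v:0)
  [2] (0,2) acc=24 (h:8 v:3)
  [2] (1,1) acc=16 (h:2 v:8)
  [2] (1,2) acc=0 (h:0 v:0)
  [3] (0,2) acc=26 (h:1 v:2)
  [3] (1,1) acc=37 (h:3 v:7)
  [3] (1,2) acc=6 (h:2 v:3)
  [4] (0,2) acc=44 (h:9 v:2)
  [4] (1,1) acc=72 (h:7 v:5)
  [4] (1,2) acc=12 (h:3 v:2)

register = 3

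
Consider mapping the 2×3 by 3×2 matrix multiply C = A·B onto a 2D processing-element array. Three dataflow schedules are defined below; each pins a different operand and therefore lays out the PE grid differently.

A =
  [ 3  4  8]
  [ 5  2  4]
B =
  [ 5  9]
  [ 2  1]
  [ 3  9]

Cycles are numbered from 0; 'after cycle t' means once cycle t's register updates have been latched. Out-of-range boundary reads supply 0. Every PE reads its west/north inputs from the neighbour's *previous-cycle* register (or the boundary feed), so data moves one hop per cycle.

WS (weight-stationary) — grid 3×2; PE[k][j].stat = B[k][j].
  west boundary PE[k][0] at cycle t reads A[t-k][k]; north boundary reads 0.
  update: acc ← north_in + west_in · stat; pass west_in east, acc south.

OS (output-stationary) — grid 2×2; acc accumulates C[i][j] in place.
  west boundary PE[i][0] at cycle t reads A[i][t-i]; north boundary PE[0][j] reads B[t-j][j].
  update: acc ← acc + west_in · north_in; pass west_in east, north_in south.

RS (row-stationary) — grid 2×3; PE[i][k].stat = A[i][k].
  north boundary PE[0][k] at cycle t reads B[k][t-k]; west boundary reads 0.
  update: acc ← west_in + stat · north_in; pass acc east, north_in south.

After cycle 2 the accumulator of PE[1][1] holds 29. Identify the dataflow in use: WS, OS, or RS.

dataflow = RS

Under WS (3×2), PE[1][1]:
  after 0 — PE[1][1] acc=0, pass-E 0, pass-S 0
  after 1 — PE[1][1] acc=0, pass-E 0, pass-S 0
  after 2 — PE[1][1] acc=31, pass-E 4, pass-S 31
Under OS (2×2), PE[1][1]:
  after 0 — PE[1][1] acc=0, pass-E 0, pass-S 0
  after 1 — PE[1][1] acc=0, pass-E 0, pass-S 0
  after 2 — PE[1][1] acc=45, pass-E 5, pass-S 9
Under RS (2×3), PE[1][1]:
  after 0 — PE[1][1] acc=0, pass-E 0, pass-S 0
  after 1 — PE[1][1] acc=0, pass-E 0, pass-S 0
  after 2 — PE[1][1] acc=29, pass-E 29, pass-S 2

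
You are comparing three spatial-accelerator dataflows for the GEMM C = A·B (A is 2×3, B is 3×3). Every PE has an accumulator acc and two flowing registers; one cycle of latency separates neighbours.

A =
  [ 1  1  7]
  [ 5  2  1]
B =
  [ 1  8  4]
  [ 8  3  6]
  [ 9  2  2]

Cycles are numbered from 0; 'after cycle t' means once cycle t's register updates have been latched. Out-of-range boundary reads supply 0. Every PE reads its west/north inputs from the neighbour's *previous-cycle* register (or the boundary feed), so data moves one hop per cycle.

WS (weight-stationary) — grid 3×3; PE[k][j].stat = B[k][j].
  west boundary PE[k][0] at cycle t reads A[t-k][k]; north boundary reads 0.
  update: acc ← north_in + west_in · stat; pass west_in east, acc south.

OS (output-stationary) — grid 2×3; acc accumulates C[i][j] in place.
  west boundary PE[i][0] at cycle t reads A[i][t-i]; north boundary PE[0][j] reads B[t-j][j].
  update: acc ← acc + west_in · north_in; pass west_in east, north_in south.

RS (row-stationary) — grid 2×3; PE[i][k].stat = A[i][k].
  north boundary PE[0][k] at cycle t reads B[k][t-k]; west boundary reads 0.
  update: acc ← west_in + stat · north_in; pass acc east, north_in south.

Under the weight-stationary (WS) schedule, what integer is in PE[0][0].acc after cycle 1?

WS (3×3). Following PE[0][0] plus its west/north inputs:
  @0  [0,0]  acc 1  |  →1  ↓1
  @1  [0,0]  acc 5  |  →5  ↓5

PE[0][0].acc = 5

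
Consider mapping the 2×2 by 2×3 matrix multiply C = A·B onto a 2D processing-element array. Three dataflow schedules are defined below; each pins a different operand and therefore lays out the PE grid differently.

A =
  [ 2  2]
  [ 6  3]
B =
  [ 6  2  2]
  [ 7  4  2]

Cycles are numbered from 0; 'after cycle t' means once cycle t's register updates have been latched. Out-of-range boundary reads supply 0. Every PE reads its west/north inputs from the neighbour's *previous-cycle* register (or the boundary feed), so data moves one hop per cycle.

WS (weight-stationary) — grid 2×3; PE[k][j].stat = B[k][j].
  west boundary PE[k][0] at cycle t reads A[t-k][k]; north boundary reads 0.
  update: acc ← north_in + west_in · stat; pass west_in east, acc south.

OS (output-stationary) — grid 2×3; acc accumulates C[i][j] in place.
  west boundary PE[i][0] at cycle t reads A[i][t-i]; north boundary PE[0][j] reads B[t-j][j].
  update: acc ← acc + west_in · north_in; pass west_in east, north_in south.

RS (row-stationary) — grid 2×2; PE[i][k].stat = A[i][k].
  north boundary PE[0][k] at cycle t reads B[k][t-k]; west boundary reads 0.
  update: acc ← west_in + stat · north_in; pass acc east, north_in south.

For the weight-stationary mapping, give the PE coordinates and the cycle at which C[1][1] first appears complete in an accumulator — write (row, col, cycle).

WS: C[1][1] accumulates in PE[1][1]:
  @0  [1,1]  acc 0  |  →0  ↓0
  @1  [1,1]  acc 0  |  →0  ↓0
  @2  [1,1]  acc 12  |  →2  ↓12
  @3  [1,1]  acc 24  |  →3  ↓24

(row, col, cycle) = (1, 1, 3)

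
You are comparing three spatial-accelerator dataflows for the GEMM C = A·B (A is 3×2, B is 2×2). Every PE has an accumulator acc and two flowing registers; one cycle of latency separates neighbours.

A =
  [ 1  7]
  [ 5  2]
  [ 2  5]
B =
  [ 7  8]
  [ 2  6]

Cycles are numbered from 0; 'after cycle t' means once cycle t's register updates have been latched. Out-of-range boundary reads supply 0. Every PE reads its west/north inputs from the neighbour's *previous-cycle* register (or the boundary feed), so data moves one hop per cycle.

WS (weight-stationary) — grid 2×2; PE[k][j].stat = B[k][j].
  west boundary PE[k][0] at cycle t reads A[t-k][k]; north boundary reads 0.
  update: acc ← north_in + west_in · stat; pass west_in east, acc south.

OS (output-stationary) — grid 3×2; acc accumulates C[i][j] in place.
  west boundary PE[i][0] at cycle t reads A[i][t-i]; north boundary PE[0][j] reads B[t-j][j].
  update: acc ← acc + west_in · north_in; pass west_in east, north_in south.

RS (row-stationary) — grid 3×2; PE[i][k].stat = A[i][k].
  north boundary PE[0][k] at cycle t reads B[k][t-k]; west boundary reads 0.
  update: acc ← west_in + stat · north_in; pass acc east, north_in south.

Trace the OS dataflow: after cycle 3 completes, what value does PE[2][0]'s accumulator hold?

OS (3×2). Following PE[2][0] plus its west/north inputs:
  0: (1,0).acc=0  regs=<0,0>
  0: (2,0).acc=0  regs=<0,0>
  1: (1,0).acc=35  regs=<5,7>
  1: (2,0).acc=0  regs=<0,0>
  2: (1,0).acc=39  regs=<2,2>
  2: (2,0).acc=14  regs=<2,7>
  3: (1,0).acc=39  regs=<0,0>
  3: (2,0).acc=24  regs=<5,2>

PE[2][0].acc = 24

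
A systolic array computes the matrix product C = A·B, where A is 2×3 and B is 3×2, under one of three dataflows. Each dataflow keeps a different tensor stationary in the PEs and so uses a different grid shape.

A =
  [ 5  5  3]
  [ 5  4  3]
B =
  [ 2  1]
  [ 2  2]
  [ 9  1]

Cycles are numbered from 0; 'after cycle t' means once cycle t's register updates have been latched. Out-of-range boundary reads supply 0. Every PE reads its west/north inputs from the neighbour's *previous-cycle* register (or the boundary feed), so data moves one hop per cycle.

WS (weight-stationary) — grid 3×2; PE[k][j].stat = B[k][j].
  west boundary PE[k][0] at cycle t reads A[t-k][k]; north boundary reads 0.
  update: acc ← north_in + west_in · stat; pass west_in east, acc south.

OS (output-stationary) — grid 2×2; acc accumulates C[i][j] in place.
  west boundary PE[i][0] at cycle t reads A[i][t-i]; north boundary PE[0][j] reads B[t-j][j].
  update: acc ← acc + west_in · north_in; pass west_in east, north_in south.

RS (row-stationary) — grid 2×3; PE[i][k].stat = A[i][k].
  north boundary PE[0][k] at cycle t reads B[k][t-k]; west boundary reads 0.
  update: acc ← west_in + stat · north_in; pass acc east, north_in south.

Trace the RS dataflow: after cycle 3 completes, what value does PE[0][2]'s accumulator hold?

PE[0][2].acc = 18

RS 2×3: PE[0][2] cycle-by-cycle (with neighbour feeds):
  0: (0,1).acc=0  regs=<0,0>
  0: (0,2).acc=0  regs=<0,0>
  1: (0,1).acc=20  regs=<20,2>
  1: (0,2).acc=0  regs=<0,0>
  2: (0,1).acc=15  regs=<15,2>
  2: (0,2).acc=47  regs=<47,9>
  3: (0,1).acc=0  regs=<0,0>
  3: (0,2).acc=18  regs=<18,1>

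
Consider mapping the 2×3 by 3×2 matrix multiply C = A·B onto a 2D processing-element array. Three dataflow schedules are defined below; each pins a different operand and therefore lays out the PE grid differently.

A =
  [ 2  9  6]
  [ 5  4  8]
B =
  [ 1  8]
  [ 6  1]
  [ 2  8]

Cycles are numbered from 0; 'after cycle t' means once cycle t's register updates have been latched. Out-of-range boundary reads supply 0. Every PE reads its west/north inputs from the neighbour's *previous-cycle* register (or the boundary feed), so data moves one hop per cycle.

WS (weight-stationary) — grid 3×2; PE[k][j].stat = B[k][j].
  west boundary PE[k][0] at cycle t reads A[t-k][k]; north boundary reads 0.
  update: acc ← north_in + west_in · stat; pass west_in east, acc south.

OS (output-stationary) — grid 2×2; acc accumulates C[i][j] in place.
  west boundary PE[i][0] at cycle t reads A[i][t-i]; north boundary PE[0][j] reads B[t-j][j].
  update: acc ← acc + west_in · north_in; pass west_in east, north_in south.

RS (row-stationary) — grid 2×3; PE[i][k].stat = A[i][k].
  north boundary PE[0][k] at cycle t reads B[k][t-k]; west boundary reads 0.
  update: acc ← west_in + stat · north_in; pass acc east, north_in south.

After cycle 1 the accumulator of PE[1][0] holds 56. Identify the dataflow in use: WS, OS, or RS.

— WS: 3×2; PE[1][0] trace:
  t=0 PE[1][0]: acc=0 h=0 v=0
  t=1 PE[1][0]: acc=56 h=9 v=56
— OS: 2×2; PE[1][0] trace:
  t=0 PE[1][0]: acc=0 h=0 v=0
  t=1 PE[1][0]: acc=5 h=5 v=1
— RS: 2×3; PE[1][0] trace:
  t=0 PE[1][0]: acc=0 h=0 v=0
  t=1 PE[1][0]: acc=5 h=5 v=1

dataflow = WS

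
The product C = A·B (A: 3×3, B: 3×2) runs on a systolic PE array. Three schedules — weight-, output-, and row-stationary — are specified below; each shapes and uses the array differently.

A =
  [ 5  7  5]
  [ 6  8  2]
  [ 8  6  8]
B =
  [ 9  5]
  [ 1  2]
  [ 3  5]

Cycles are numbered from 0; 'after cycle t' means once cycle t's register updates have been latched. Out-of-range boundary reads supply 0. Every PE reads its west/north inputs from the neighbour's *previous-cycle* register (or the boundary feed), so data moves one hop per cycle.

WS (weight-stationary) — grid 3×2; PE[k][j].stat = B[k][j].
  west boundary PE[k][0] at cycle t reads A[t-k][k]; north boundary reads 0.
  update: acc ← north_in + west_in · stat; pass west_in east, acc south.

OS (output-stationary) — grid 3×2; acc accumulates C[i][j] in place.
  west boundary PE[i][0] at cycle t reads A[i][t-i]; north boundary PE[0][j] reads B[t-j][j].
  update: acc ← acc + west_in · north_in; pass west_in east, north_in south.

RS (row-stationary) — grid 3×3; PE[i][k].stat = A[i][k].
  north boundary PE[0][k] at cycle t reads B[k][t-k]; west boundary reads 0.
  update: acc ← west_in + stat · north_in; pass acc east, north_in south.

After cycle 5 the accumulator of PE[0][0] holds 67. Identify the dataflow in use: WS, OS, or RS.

WS (3×2 grid), PE[0][0]:
  after 0 — PE[0][0] acc=45, pass-E 5, pass-S 45
  after 1 — PE[0][0] acc=54, pass-E 6, pass-S 54
  after 2 — PE[0][0] acc=72, pass-E 8, pass-S 72
  after 3 — PE[0][0] acc=0, pass-E 0, pass-S 0
  after 4 — PE[0][0] acc=0, pass-E 0, pass-S 0
  after 5 — PE[0][0] acc=0, pass-E 0, pass-S 0
OS (3×2 grid), PE[0][0]:
  after 0 — PE[0][0] acc=45, pass-E 5, pass-S 9
  after 1 — PE[0][0] acc=52, pass-E 7, pass-S 1
  after 2 — PE[0][0] acc=67, pass-E 5, pass-S 3
  after 3 — PE[0][0] acc=67, pass-E 0, pass-S 0
  after 4 — PE[0][0] acc=67, pass-E 0, pass-S 0
  after 5 — PE[0][0] acc=67, pass-E 0, pass-S 0
RS (3×3 grid), PE[0][0]:
  after 0 — PE[0][0] acc=45, pass-E 45, pass-S 9
  after 1 — PE[0][0] acc=25, pass-E 25, pass-S 5
  after 2 — PE[0][0] acc=0, pass-E 0, pass-S 0
  after 3 — PE[0][0] acc=0, pass-E 0, pass-S 0
  after 4 — PE[0][0] acc=0, pass-E 0, pass-S 0
  after 5 — PE[0][0] acc=0, pass-E 0, pass-S 0

dataflow = OS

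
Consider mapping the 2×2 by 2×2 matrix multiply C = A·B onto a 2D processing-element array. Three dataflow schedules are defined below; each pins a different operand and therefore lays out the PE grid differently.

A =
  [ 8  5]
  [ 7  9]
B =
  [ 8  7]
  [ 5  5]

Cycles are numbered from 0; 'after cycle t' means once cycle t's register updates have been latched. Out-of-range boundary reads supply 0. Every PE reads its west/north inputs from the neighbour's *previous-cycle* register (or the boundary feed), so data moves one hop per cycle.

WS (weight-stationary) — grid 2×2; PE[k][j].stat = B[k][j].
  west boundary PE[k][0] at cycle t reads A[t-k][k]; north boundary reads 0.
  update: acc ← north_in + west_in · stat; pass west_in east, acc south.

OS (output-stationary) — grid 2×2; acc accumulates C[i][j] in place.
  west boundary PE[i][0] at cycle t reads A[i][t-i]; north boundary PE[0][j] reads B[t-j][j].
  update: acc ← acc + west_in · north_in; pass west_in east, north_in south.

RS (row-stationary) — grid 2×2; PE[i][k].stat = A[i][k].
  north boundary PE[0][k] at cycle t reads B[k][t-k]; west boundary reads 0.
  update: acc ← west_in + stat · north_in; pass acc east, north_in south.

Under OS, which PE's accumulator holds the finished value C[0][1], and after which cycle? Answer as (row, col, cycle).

Under OS, C[0][1] lands at PE[0][1]:
  [0] (0,1) acc=0 (h:0 v:0)
  [1] (0,1) acc=56 (h:8 v:7)
  [2] (0,1) acc=81 (h:5 v:5)

(row, col, cycle) = (0, 1, 2)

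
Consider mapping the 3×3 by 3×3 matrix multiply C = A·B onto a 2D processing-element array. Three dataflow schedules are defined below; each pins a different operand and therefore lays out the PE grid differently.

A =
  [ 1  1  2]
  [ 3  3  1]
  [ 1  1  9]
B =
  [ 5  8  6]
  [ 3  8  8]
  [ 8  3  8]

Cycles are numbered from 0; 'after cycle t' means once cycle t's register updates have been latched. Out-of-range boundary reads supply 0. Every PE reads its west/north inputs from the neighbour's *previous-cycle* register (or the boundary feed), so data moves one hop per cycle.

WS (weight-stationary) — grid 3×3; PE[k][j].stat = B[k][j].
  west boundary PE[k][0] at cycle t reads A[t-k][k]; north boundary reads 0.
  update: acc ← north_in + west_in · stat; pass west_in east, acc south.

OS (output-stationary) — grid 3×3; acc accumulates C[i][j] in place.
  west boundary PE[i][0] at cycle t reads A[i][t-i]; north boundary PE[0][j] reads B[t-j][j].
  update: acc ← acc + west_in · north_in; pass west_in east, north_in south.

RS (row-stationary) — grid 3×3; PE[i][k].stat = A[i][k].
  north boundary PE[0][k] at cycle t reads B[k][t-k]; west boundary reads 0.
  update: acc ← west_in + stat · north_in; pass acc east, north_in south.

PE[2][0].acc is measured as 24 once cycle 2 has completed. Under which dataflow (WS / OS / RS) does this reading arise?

dataflow = WS

WS [3×3] PE[2][0] across cycles:
  cycle 0: PE[2][0] → acc 0, east 0, south 0
  cycle 1: PE[2][0] → acc 0, east 0, south 0
  cycle 2: PE[2][0] → acc 24, east 2, south 24
OS [3×3] PE[2][0] across cycles:
  cycle 0: PE[2][0] → acc 0, east 0, south 0
  cycle 1: PE[2][0] → acc 0, east 0, south 0
  cycle 2: PE[2][0] → acc 5, east 1, south 5
RS [3×3] PE[2][0] across cycles:
  cycle 0: PE[2][0] → acc 0, east 0, south 0
  cycle 1: PE[2][0] → acc 0, east 0, south 0
  cycle 2: PE[2][0] → acc 5, east 5, south 5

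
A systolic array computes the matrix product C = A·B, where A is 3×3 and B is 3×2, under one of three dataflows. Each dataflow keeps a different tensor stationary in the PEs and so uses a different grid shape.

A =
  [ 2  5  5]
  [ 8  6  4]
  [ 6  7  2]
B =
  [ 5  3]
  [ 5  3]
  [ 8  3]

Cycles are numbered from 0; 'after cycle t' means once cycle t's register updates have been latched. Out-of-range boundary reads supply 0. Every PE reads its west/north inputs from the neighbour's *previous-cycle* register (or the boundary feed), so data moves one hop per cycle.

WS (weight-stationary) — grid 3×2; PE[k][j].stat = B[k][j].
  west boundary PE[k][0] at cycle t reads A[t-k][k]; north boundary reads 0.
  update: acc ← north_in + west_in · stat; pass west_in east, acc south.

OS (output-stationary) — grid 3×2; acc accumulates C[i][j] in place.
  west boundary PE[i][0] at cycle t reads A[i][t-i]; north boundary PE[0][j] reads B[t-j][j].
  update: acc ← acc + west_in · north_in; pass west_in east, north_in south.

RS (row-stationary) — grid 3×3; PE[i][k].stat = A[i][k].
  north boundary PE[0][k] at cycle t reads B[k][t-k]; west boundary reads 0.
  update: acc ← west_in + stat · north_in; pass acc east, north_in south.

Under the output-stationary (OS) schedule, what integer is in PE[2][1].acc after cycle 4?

PE[2][1].acc = 39

OS (3×2). Following PE[2][1] plus its west/north inputs:
  after 0 — PE[1][1] acc=0, pass-E 0, pass-S 0
  after 0 — PE[2][0] acc=0, pass-E 0, pass-S 0
  after 0 — PE[2][1] acc=0, pass-E 0, pass-S 0
  after 1 — PE[1][1] acc=0, pass-E 0, pass-S 0
  after 1 — PE[2][0] acc=0, pass-E 0, pass-S 0
  after 1 — PE[2][1] acc=0, pass-E 0, pass-S 0
  after 2 — PE[1][1] acc=24, pass-E 8, pass-S 3
  after 2 — PE[2][0] acc=30, pass-E 6, pass-S 5
  after 2 — PE[2][1] acc=0, pass-E 0, pass-S 0
  after 3 — PE[1][1] acc=42, pass-E 6, pass-S 3
  after 3 — PE[2][0] acc=65, pass-E 7, pass-S 5
  after 3 — PE[2][1] acc=18, pass-E 6, pass-S 3
  after 4 — PE[1][1] acc=54, pass-E 4, pass-S 3
  after 4 — PE[2][0] acc=81, pass-E 2, pass-S 8
  after 4 — PE[2][1] acc=39, pass-E 7, pass-S 3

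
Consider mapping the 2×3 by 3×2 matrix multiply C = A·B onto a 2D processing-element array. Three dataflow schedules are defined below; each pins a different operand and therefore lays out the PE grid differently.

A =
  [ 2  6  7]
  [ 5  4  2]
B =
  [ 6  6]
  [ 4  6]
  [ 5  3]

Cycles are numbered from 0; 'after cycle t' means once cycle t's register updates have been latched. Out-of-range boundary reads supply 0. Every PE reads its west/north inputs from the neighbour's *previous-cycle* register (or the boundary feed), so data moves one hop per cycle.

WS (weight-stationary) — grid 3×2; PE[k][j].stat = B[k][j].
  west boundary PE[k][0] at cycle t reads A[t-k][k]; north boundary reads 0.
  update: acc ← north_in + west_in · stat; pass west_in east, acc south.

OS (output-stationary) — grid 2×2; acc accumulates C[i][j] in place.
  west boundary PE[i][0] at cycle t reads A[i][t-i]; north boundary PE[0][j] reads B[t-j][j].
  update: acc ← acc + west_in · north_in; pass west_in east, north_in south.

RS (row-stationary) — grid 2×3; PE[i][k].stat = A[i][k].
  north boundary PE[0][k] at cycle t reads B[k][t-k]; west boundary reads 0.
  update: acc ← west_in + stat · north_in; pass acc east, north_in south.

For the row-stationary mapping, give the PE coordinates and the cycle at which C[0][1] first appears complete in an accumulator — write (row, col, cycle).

(row, col, cycle) = (0, 2, 3)

RS — PE[0][2] is where C[0][1] collects:
  0: (0,2).acc=0  regs=<0,0>
  1: (0,2).acc=0  regs=<0,0>
  2: (0,2).acc=71  regs=<71,5>
  3: (0,2).acc=69  regs=<69,3>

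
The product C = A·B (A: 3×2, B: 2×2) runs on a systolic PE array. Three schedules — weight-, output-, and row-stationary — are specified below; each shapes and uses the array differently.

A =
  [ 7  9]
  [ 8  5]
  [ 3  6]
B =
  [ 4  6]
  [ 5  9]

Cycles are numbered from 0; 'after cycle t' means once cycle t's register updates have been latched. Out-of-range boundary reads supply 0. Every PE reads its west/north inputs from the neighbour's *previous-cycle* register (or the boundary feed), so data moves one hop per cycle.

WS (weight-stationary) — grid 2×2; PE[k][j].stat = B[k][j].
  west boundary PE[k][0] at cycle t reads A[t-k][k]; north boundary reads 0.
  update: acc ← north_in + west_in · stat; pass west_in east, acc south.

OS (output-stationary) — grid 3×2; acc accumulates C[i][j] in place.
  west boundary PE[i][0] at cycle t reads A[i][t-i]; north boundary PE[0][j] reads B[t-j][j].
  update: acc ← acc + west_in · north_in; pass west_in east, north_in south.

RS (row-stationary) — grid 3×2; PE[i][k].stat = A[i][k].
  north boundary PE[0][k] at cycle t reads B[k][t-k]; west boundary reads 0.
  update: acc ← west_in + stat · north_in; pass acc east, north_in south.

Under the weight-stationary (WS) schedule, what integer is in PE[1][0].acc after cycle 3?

WS on a 2×2 grid — tracing PE[1][0] and its feeders:
  cycle 0: PE[0][0] → acc 28, east 7, south 28
  cycle 0: PE[1][0] → acc 0, east 0, south 0
  cycle 1: PE[0][0] → acc 32, east 8, south 32
  cycle 1: PE[1][0] → acc 73, east 9, south 73
  cycle 2: PE[0][0] → acc 12, east 3, south 12
  cycle 2: PE[1][0] → acc 57, east 5, south 57
  cycle 3: PE[0][0] → acc 0, east 0, south 0
  cycle 3: PE[1][0] → acc 42, east 6, south 42

PE[1][0].acc = 42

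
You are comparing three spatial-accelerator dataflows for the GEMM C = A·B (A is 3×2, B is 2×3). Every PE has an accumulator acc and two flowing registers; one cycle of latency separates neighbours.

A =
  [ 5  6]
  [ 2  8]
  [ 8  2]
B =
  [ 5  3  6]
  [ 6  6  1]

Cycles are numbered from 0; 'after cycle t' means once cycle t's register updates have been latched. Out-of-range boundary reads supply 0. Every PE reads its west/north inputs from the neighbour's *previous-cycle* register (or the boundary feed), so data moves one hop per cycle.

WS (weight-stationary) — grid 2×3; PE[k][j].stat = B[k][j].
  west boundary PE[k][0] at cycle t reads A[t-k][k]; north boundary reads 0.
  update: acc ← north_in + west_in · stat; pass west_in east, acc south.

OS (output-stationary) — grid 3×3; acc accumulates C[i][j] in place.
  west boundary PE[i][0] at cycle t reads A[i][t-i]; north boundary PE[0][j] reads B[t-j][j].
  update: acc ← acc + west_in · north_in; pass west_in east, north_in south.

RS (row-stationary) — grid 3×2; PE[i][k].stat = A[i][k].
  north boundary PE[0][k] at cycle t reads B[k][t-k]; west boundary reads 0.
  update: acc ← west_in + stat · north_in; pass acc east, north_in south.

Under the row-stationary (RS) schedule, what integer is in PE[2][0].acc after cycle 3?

RS 3×2: PE[2][0] cycle-by-cycle (with neighbour feeds):
  after 0 — PE[1][0] acc=0, pass-E 0, pass-S 0
  after 0 — PE[2][0] acc=0, pass-E 0, pass-S 0
  after 1 — PE[1][0] acc=10, pass-E 10, pass-S 5
  after 1 — PE[2][0] acc=0, pass-E 0, pass-S 0
  after 2 — PE[1][0] acc=6, pass-E 6, pass-S 3
  after 2 — PE[2][0] acc=40, pass-E 40, pass-S 5
  after 3 — PE[1][0] acc=12, pass-E 12, pass-S 6
  after 3 — PE[2][0] acc=24, pass-E 24, pass-S 3

PE[2][0].acc = 24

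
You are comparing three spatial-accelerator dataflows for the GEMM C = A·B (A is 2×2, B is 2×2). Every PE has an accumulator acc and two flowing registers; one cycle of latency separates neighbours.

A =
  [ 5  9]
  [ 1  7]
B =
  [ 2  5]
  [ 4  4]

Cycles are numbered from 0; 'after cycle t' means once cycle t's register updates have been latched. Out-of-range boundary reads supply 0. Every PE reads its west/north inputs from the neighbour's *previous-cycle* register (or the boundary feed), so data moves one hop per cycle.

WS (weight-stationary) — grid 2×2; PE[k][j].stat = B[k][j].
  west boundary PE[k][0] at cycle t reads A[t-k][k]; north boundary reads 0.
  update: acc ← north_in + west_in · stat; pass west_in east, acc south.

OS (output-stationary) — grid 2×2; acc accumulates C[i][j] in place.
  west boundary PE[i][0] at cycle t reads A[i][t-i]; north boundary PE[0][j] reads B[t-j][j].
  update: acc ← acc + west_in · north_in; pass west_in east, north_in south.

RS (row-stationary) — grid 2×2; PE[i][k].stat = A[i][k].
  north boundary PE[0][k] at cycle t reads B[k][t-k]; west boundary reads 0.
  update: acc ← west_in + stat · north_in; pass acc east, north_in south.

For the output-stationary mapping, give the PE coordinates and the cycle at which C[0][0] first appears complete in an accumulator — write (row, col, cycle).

Under OS, C[0][0] lands at PE[0][0]:
  cycle 0: PE[0][0] → acc 10, east 5, south 2
  cycle 1: PE[0][0] → acc 46, east 9, south 4

(row, col, cycle) = (0, 0, 1)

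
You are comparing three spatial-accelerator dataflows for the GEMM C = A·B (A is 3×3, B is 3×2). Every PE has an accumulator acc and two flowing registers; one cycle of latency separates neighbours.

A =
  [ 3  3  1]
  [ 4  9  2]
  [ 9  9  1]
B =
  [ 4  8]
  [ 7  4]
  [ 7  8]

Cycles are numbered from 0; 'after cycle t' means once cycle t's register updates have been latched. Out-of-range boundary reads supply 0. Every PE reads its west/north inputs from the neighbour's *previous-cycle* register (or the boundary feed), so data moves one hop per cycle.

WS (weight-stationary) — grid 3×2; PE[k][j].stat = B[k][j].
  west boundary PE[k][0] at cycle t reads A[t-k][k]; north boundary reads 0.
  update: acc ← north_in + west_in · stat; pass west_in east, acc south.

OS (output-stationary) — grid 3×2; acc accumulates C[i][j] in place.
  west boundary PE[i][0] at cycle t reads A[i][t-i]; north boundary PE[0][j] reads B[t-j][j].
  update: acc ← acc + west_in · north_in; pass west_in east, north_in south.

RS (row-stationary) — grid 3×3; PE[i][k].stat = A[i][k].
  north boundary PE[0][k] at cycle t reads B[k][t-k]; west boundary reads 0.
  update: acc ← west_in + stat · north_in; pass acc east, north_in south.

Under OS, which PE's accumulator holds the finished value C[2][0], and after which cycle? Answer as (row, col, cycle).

Under OS, C[2][0] lands at PE[2][0]:
  c0 r2c0: 0 / 0 / 0
  c1 r2c0: 0 / 0 / 0
  c2 r2c0: 36 / 9 / 4
  c3 r2c0: 99 / 9 / 7
  c4 r2c0: 106 / 1 / 7

(row, col, cycle) = (2, 0, 4)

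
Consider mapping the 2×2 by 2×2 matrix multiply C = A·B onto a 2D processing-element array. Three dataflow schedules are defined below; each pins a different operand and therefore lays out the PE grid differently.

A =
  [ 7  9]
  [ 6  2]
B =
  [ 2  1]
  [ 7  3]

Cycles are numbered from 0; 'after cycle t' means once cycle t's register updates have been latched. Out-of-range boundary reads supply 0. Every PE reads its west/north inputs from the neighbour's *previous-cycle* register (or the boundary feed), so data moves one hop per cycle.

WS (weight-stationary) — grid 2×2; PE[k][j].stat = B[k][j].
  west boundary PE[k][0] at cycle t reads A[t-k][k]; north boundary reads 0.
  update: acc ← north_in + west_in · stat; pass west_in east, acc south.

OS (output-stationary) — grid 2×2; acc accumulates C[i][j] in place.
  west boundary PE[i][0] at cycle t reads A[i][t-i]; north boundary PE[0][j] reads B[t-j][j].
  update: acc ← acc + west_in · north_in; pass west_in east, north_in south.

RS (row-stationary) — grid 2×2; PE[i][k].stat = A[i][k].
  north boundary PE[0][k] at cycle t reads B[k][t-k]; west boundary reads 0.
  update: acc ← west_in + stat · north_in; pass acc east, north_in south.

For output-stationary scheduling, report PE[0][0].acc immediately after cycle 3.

PE[0][0].acc = 77

OS on a 2×2 grid — tracing PE[0][0] and its feeders:
  t=0 PE[0][0]: acc=14 h=7 v=2
  t=1 PE[0][0]: acc=77 h=9 v=7
  t=2 PE[0][0]: acc=77 h=0 v=0
  t=3 PE[0][0]: acc=77 h=0 v=0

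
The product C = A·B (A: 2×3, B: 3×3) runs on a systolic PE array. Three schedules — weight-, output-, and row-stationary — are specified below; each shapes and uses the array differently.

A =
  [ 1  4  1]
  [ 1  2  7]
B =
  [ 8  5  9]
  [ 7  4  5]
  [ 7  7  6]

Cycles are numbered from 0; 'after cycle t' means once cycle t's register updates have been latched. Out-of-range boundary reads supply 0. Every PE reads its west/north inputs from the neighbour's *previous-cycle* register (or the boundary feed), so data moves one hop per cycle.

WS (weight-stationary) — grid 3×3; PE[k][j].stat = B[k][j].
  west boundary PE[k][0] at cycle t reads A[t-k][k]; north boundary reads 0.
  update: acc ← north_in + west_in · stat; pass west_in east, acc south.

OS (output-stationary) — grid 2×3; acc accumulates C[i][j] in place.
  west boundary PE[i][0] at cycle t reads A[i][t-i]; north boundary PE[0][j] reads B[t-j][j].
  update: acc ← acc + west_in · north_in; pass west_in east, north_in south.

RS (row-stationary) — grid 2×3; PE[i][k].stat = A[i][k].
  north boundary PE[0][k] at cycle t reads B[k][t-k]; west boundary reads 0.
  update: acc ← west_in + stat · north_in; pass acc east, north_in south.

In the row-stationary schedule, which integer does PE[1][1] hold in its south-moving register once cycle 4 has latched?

RS (2×3). Following PE[1][1] plus its west/north inputs:
  step 0 · PE0,1: acc=0; fwd→0 fwd↓0
  step 0 · PE1,0: acc=0; fwd→0 fwd↓0
  step 0 · PE1,1: acc=0; fwd→0 fwd↓0
  step 1 · PE0,1: acc=36; fwd→36 fwd↓7
  step 1 · PE1,0: acc=8; fwd→8 fwd↓8
  step 1 · PE1,1: acc=0; fwd→0 fwd↓0
  step 2 · PE0,1: acc=21; fwd→21 fwd↓4
  step 2 · PE1,0: acc=5; fwd→5 fwd↓5
  step 2 · PE1,1: acc=22; fwd→22 fwd↓7
  step 3 · PE0,1: acc=29; fwd→29 fwd↓5
  step 3 · PE1,0: acc=9; fwd→9 fwd↓9
  step 3 · PE1,1: acc=13; fwd→13 fwd↓4
  step 4 · PE0,1: acc=0; fwd→0 fwd↓0
  step 4 · PE1,0: acc=0; fwd→0 fwd↓0
  step 4 · PE1,1: acc=19; fwd→19 fwd↓5

register = 5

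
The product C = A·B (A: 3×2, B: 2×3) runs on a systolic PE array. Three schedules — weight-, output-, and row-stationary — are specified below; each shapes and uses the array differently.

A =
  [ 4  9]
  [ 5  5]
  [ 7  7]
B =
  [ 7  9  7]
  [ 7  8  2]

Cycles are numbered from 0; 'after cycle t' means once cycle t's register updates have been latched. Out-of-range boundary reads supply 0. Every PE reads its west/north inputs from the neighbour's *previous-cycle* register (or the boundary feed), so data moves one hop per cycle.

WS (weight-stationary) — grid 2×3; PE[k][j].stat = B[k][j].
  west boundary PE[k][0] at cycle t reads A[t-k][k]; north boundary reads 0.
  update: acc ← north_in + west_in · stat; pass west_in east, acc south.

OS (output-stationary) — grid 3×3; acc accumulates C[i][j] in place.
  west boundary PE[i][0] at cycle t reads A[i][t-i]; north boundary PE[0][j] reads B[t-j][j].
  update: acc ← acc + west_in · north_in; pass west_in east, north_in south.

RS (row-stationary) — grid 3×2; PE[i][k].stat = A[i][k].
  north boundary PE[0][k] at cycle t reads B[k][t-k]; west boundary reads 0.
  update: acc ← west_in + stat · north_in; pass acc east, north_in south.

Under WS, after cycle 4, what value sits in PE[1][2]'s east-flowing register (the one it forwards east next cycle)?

WS (2×3). Following PE[1][2] plus its west/north inputs:
  step 0 · PE0,2: acc=0; fwd→0 fwd↓0
  step 0 · PE1,1: acc=0; fwd→0 fwd↓0
  step 0 · PE1,2: acc=0; fwd→0 fwd↓0
  step 1 · PE0,2: acc=0; fwd→0 fwd↓0
  step 1 · PE1,1: acc=0; fwd→0 fwd↓0
  step 1 · PE1,2: acc=0; fwd→0 fwd↓0
  step 2 · PE0,2: acc=28; fwd→4 fwd↓28
  step 2 · PE1,1: acc=108; fwd→9 fwd↓108
  step 2 · PE1,2: acc=0; fwd→0 fwd↓0
  step 3 · PE0,2: acc=35; fwd→5 fwd↓35
  step 3 · PE1,1: acc=85; fwd→5 fwd↓85
  step 3 · PE1,2: acc=46; fwd→9 fwd↓46
  step 4 · PE0,2: acc=49; fwd→7 fwd↓49
  step 4 · PE1,1: acc=119; fwd→7 fwd↓119
  step 4 · PE1,2: acc=45; fwd→5 fwd↓45

register = 5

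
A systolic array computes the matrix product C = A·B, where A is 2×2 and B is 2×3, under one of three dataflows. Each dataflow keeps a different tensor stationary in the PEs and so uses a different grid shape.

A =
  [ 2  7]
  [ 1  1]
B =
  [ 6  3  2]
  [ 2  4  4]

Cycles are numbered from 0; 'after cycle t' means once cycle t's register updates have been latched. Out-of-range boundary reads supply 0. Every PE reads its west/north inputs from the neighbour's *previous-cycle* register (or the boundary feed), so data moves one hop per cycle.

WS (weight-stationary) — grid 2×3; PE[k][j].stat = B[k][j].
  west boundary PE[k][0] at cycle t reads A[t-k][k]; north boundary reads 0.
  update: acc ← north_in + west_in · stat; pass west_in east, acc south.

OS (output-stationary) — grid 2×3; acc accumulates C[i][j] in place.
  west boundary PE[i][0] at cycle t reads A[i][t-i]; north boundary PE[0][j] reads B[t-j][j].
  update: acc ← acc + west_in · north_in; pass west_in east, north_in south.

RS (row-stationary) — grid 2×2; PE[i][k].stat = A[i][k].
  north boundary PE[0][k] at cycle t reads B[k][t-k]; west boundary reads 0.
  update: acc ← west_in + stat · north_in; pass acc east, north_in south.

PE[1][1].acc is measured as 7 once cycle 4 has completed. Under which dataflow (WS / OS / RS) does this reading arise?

WS [2×3] PE[1][1] across cycles:
  cycle 0: PE[1][1] → acc 0, east 0, south 0
  cycle 1: PE[1][1] → acc 0, east 0, south 0
  cycle 2: PE[1][1] → acc 34, east 7, south 34
  cycle 3: PE[1][1] → acc 7, east 1, south 7
  cycle 4: PE[1][1] → acc 0, east 0, south 0
OS [2×3] PE[1][1] across cycles:
  cycle 0: PE[1][1] → acc 0, east 0, south 0
  cycle 1: PE[1][1] → acc 0, east 0, south 0
  cycle 2: PE[1][1] → acc 3, east 1, south 3
  cycle 3: PE[1][1] → acc 7, east 1, south 4
  cycle 4: PE[1][1] → acc 7, east 0, south 0
RS [2×2] PE[1][1] across cycles:
  cycle 0: PE[1][1] → acc 0, east 0, south 0
  cycle 1: PE[1][1] → acc 0, east 0, south 0
  cycle 2: PE[1][1] → acc 8, east 8, south 2
  cycle 3: PE[1][1] → acc 7, east 7, south 4
  cycle 4: PE[1][1] → acc 6, east 6, south 4

dataflow = OS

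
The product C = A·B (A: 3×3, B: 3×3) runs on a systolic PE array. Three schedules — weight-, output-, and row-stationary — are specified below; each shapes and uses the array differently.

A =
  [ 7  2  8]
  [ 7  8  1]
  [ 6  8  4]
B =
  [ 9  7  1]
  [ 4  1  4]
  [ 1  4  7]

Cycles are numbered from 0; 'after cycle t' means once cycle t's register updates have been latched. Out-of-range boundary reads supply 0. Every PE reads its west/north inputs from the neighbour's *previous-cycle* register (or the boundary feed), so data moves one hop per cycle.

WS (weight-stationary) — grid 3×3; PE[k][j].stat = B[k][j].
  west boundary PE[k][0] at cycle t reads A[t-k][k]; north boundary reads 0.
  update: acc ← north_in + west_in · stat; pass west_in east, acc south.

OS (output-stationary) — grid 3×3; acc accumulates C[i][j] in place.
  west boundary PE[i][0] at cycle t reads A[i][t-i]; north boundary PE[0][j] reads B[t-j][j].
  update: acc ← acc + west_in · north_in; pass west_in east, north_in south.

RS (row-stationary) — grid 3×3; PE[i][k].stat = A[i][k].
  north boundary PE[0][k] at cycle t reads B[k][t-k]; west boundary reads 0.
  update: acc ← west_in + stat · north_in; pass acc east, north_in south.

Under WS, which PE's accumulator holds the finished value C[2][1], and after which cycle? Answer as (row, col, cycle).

WS: C[2][1] accumulates in PE[2][1]:
  0: (2,1).acc=0  regs=<0,0>
  1: (2,1).acc=0  regs=<0,0>
  2: (2,1).acc=0  regs=<0,0>
  3: (2,1).acc=83  regs=<8,83>
  4: (2,1).acc=61  regs=<1,61>
  5: (2,1).acc=66  regs=<4,66>

(row, col, cycle) = (2, 1, 5)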